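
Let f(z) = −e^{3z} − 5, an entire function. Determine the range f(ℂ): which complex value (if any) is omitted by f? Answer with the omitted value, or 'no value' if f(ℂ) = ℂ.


Little Picard bounds the complement of f(ℂ) to at most one point.
e^{3z} is never zero on ℂ, so -1·e^{3z} takes every value in ℂ ∖ {0}. Adding -5 shifts the range to ℂ ∖ {-5}. Thus f omits exactly the value -5.

Omitted value: -5.


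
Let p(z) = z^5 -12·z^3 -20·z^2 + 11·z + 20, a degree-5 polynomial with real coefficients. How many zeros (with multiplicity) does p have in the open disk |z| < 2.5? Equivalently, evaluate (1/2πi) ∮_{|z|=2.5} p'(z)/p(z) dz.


The zeros of p are: 4, 1, -1, (-2 + 1i), (-2 - 1i).
Their magnitudes are: 4, 1, 1, 2.236, 2.236.
Zeros with |z| < R = 2.5: 1, -1, (-2 + 1i), (-2 - 1i).
Count = 4.
By the argument principle, (1/2πi) ∮_{|z|=R} p'(z)/p(z) dz equals exactly this count.

Number of zeros inside |z| < 2.5: 4.


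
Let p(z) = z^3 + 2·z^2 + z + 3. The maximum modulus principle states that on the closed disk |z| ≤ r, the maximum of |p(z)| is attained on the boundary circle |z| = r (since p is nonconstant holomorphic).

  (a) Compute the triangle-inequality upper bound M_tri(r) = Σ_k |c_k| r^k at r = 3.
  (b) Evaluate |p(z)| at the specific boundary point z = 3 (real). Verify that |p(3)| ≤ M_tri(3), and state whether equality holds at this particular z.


Coefficients: c_0 = 3, c_1 = 1, c_2 = 2, c_3 = 1. Radius r = 3.
Part (a). Triangle bound: M_tri(r) = Σ_k |c_k| r^k
  = |3|·3^0 + |1|·3^1 + |2|·3^2 + |1|·3^3
  = 3 + 3 + 18 + 27 = 51.
This bounds M(r) := max_{|z|=r} |p(z)| from above; equality holds iff all terms c_k z^k can be made to align in phase at a single z on |z|=r.
Part (b). At z = 3 (real, on the circle |z| = r):
  p(3) = (3)·3^0 + (1)·3^1 + (2)·3^2 + (1)·3^3 = 51.
  |p(3)| = 51.
Since all nonzero coefficients share the same sign, |p(3)| = 51 = M_tri(3); the triangle bound is attained at z = 3, so in fact M(r) = 51.

M_tri(3) = 51; |p(3)| = 51; equality at z=3: yes.


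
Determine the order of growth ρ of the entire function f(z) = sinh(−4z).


sinh(w) is a linear combination of e^{iw} and e^{−iw} (or e^w, e^{−w} in the hyperbolic case), so |sinh(w)| ≤ e^{|w|}. With w = −4z, |w| ≤ 4|z| + 0 = 4r + 0 on |z| = r, giving M(r) ≤ e^{4r + 0}, so ρ ≤ 1. On a suitable ray (z = it for sin/cos; z = t for sinh/cosh, t real → ∞), |sinh(−4z)| grows like e^{4|t|}/2, so ρ ≥ 1. Hence ρ = 1.
Therefore ρ = 1.

Order ρ = 1.


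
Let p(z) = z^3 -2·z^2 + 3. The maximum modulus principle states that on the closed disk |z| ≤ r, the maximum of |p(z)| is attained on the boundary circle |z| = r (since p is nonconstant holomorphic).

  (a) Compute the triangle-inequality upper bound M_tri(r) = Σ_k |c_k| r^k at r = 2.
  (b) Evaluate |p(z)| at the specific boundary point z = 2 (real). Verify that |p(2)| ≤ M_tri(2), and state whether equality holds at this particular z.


Coefficients: c_0 = 3, c_1 = 0, c_2 = -2, c_3 = 1. Radius r = 2.
Part (a). Triangle bound: M_tri(r) = Σ_k |c_k| r^k
  = |3|·2^0 + |0|·2^1 + |-2|·2^2 + |1|·2^3
  = 3 + 0 + 8 + 8 = 19.
This bounds M(r) := max_{|z|=r} |p(z)| from above; equality holds iff all terms c_k z^k can be made to align in phase at a single z on |z|=r.
Part (b). At z = 2 (real, on the circle |z| = r):
  p(2) = (3)·2^0 + (0)·2^1 + (-2)·2^2 + (1)·2^3 = 3.
  |p(2)| = 3.
Check: |p(2)| = 3 ≤ 19 = M_tri(2). ✓ Equality does not hold at z = 2 (the coefficients have mixed signs, so the terms do not all align in phase there).

M_tri(2) = 19; |p(2)| = 3; equality at z=2: no.


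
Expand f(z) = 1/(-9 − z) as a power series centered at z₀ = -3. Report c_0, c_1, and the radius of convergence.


Let w = z − z₀, so z = z₀ + w.
Then -9 − z = -9 − (z₀ + w) = (-9 − z₀) − w = -6 − w.
f(z) = 1/(-6 − w) = (1/(-6)) · 1/(1 − w/(-6)) = Σ_{n≥0} w^n / (-6)^(n+1).
So c_n = 1/(-6)^(n+1):
  c_0 = 1/(-6)^1 = -1/6.
  c_1 = 1/(-6)^2 = 1/36.
The series is valid for |w/d| < 1, i.e. |z − z₀| < |d|.
Radius of convergence: R = |-9 − z₀| = |-6| = 6 (distance from z₀ to the singularity z = -9).

c_0 = -1/6, c_1 = 1/36; R = 6.


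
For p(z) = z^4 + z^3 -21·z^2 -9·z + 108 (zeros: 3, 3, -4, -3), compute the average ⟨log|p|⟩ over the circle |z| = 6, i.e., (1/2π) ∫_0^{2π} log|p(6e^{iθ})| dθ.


Zeros: -4, -3, 3, 3; r = 6.
Inside |z| < r: -4, -3, 3, 3. Outside (|z| ≥ r): ∅.
p(0) = 108, so log|p(0)| = log(108) = 4.6821.
Apply Jensen: I(r) = log|p(0)| + Σ_k log(r/|z_k|), summed over zeros inside |z| < r.
  log(r/|z_k|) for z_k = 3: log(6/3) = 0.6931
  log(r/|z_k|) for z_k = 3: log(6/3) = 0.6931
  log(r/|z_k|) for z_k = -4: log(6/4) = 0.4055
  log(r/|z_k|) for z_k = -3: log(6/3) = 0.6931
Sum over inside zeros: 2.4849.
I(r) = log|p(0)| + (inside sum) = 4.6821 + 2.4849 = 7.1670.
Closed form (all zeros inside, monic): I(r) = n·log(r) = 4·log(6) = 7.1670. ✓

I(r) ≈ 7.1670.


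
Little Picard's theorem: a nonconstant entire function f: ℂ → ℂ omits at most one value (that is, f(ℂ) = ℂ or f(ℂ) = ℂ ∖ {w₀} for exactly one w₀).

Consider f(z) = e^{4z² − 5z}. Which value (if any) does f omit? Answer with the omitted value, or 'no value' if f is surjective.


Little Picard bounds the complement of f(ℂ) to at most one point.
The exponent g(z) = 4z² − 5z is a nonconstant polynomial, hence surjective onto ℂ. So e^{g(z)} takes every value in {e^w : w ∈ ℂ} = ℂ ∖ {0}. Adding 0 shifts the range to ℂ ∖ {0}. f omits exactly 0.

Omitted value: 0.


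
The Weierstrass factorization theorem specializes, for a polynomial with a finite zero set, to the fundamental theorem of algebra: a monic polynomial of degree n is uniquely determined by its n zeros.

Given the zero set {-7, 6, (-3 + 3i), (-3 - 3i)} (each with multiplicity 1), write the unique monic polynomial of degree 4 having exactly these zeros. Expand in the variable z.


The polynomial is p(z) = ∏_{α ∈ S} (z − α), where S = {-7, 6, (-3 + 3i), (-3 - 3i)}.
Expanding the product yields: p(z) = z^4 + 7·z^3 -18·z^2 -234·z -756.
Note conjugate pairs combine to real quadratics: (z − (-3+3i))(z − (-3−3i)) = z² + 6z + 18.
The resulting polynomial has degree 4 and real coefficients as required.

p(z) = z^4 + 7·z^3 -18·z^2 -234·z -756.


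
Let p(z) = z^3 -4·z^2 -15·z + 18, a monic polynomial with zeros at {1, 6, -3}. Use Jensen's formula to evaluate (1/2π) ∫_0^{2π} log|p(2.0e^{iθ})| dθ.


Zeros: -3, 1, 6; r = 2.0.
Inside |z| < r: 1. Outside (|z| ≥ r): -3, 6.
p(0) = 18, so log|p(0)| = log(18) = 2.8904.
Apply Jensen: I(r) = log|p(0)| + Σ_k log(r/|z_k|), summed over zeros inside |z| < r.
  log(r/|z_k|) for z_k = 1: log(2.0/1) = 0.6931
  Outside zeros (-3, 6) contribute nothing to the Jensen sum.
Sum over inside zeros: 0.6931.
I(r) = log|p(0)| + (inside sum) = 2.8904 + 0.6931 = 3.5835.
Note: since some zeros are outside |z| ≤ r, the simplified n·log(r) form does NOT apply — only the inside zeros contribute.

I(r) ≈ 3.5835.


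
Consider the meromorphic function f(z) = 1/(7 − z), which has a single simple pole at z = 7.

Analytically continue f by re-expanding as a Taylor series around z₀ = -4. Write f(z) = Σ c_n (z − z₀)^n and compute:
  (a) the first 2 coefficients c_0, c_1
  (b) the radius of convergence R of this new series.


Let w = z − z₀, so z = z₀ + w.
Then 7 − z = 7 − (z₀ + w) = (7 − z₀) − w = 11 − w.
f(z) = 1/(11 − w) = (1/(11)) · 1/(1 − w/(11)) = Σ_{n≥0} w^n / (11)^(n+1).
So c_n = 1/(11)^(n+1):
  c_0 = 1/(11)^1 = 1/11.
  c_1 = 1/(11)^2 = 1/121.
The series is valid for |w/d| < 1, i.e. |z − z₀| < |d|.
Radius of convergence: R = |7 − z₀| = |11| = 11 (distance from z₀ to the singularity z = 7).

c_0 = 1/11, c_1 = 1/121; R = 11.


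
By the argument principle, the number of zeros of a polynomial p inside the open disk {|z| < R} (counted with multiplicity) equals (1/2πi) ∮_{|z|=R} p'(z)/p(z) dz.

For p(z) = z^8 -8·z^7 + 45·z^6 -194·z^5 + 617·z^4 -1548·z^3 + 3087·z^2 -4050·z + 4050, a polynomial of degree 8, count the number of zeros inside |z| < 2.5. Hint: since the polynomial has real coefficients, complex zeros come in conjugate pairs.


The zeros of p are: (0 + 3i), (0 - 3i), (1 + 2i), (1 - 2i), (0 + 3i), (0 - 3i), (3 + 1i), (3 - 1i).
Their magnitudes are: 3, 3, 2.236, 2.236, 3, 3, 3.162, 3.162.
Zeros with |z| < R = 2.5: (1 + 2i), (1 - 2i).
Count = 2.
By the argument principle, (1/2πi) ∮_{|z|=R} p'(z)/p(z) dz equals exactly this count.

Number of zeros inside |z| < 2.5: 2.


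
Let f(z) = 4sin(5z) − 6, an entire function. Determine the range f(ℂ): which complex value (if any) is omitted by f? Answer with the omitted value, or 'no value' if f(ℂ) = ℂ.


Little Picard bounds the complement of f(ℂ) to at most one point.
sin is entire and surjective onto ℂ: for every w ∈ ℂ, sin(ζ) = w has a solution ζ ∈ ℂ (e.g., via the complex inverse arcsin). With ζ = 5z this gives z = ζ/(5). Then 4·sin(5z) takes every value in 4·ℂ = ℂ, and adding -6 is a bijection of ℂ. So f is surjective and omits no value. (Note: only on the real line is sin bounded by [−1, 1].)

Omitted value: no value.


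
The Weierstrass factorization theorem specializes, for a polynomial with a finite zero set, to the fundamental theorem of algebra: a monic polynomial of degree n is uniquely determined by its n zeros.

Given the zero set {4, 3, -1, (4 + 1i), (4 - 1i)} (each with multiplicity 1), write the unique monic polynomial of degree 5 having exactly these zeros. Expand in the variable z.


The polynomial is p(z) = ∏_{α ∈ S} (z − α), where S = {4, 3, -1, (4 + 1i), (4 - 1i)}.
Expanding the product yields: p(z) = z^5 -14·z^4 + 70·z^3 -130·z^2 -11·z + 204.
Note conjugate pairs combine to real quadratics: (z − (4+1i))(z − (4−1i)) = z² − 8z + 17.
The resulting polynomial has degree 5 and real coefficients as required.

p(z) = z^5 -14·z^4 + 70·z^3 -130·z^2 -11·z + 204.


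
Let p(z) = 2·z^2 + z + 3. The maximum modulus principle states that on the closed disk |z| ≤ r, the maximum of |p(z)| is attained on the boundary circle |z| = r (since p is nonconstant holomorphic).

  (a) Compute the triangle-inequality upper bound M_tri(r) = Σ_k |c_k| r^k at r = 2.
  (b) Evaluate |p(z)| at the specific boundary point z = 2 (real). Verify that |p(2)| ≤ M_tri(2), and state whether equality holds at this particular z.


Coefficients: c_0 = 3, c_1 = 1, c_2 = 2. Radius r = 2.
Part (a). Triangle bound: M_tri(r) = Σ_k |c_k| r^k
  = |3|·2^0 + |1|·2^1 + |2|·2^2
  = 3 + 2 + 8 = 13.
This bounds M(r) := max_{|z|=r} |p(z)| from above; equality holds iff all terms c_k z^k can be made to align in phase at a single z on |z|=r.
Part (b). At z = 2 (real, on the circle |z| = r):
  p(2) = (3)·2^0 + (1)·2^1 + (2)·2^2 = 13.
  |p(2)| = 13.
Since all nonzero coefficients share the same sign, |p(2)| = 13 = M_tri(2); the triangle bound is attained at z = 2, so in fact M(r) = 13.

M_tri(2) = 13; |p(2)| = 13; equality at z=2: yes.


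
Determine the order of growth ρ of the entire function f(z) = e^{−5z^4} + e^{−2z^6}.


Each summand is entire of order 4 and 6 respectively (as in the single-exponential case). The order of a sum is at most the max of the orders, so ρ ≤ 6. For the lower bound: on |z|=r choose arg z so that -2z^6 is real positive; then |e^{-2z^6}| = e^{2r^6} while |e^{-5z^4}| ≤ e^{5r^4} = o(e^{2r^6}). So |f| ≥ e^{2r^6}(1 − o(1)) and ρ ≥ 6. Hence ρ = max(4, 6) = 6.
Therefore ρ = 6.

Order ρ = 6.


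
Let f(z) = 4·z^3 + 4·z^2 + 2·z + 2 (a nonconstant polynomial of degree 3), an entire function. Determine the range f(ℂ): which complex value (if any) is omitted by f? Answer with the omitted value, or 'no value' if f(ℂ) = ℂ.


Little Picard bounds the complement of f(ℂ) to at most one point.
For every w ∈ ℂ, the equation p(z) − w = 0 is a nonconstant polynomial in z and hence has at least one root by the fundamental theorem of algebra. So p is surjective onto ℂ, omitting no value.

Omitted value: no value.


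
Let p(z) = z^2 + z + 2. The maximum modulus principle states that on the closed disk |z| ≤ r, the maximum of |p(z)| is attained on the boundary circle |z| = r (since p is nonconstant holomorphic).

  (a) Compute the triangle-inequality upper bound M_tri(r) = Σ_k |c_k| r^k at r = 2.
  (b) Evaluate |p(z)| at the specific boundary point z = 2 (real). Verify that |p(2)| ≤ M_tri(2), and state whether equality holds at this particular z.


Coefficients: c_0 = 2, c_1 = 1, c_2 = 1. Radius r = 2.
Part (a). Triangle bound: M_tri(r) = Σ_k |c_k| r^k
  = |2|·2^0 + |1|·2^1 + |1|·2^2
  = 2 + 2 + 4 = 8.
This bounds M(r) := max_{|z|=r} |p(z)| from above; equality holds iff all terms c_k z^k can be made to align in phase at a single z on |z|=r.
Part (b). At z = 2 (real, on the circle |z| = r):
  p(2) = (2)·2^0 + (1)·2^1 + (1)·2^2 = 8.
  |p(2)| = 8.
Since all nonzero coefficients share the same sign, |p(2)| = 8 = M_tri(2); the triangle bound is attained at z = 2, so in fact M(r) = 8.

M_tri(2) = 8; |p(2)| = 8; equality at z=2: yes.


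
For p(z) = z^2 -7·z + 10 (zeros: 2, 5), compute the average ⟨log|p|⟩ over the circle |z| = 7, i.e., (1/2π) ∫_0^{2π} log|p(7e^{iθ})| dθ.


Zeros: 2, 5; r = 7.
Inside |z| < r: 2, 5. Outside (|z| ≥ r): ∅.
p(0) = 10, so log|p(0)| = log(10) = 2.3026.
Apply Jensen: I(r) = log|p(0)| + Σ_k log(r/|z_k|), summed over zeros inside |z| < r.
  log(r/|z_k|) for z_k = 2: log(7/2) = 1.2528
  log(r/|z_k|) for z_k = 5: log(7/5) = 0.3365
Sum over inside zeros: 1.5892.
I(r) = log|p(0)| + (inside sum) = 2.3026 + 1.5892 = 3.8918.
Closed form (all zeros inside, monic): I(r) = n·log(r) = 2·log(7) = 3.8918. ✓

I(r) ≈ 3.8918.


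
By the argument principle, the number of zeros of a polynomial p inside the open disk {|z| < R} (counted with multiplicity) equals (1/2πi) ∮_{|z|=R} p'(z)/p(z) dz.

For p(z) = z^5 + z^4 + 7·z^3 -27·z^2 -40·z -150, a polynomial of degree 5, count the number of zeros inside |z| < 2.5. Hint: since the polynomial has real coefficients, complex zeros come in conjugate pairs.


The zeros of p are: 3, (-1 + 3i), (-1 - 3i), (-1 + 2i), (-1 - 2i).
Their magnitudes are: 3, 3.162, 3.162, 2.236, 2.236.
Zeros with |z| < R = 2.5: (-1 + 2i), (-1 - 2i).
Count = 2.
By the argument principle, (1/2πi) ∮_{|z|=R} p'(z)/p(z) dz equals exactly this count.

Number of zeros inside |z| < 2.5: 2.


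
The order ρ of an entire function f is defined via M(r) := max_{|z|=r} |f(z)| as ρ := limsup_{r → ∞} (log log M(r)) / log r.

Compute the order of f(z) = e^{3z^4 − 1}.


|e^{3z^4 − 1}| = e^{Re(3·z^4) + -1} ≤ e^{3|z|^4 + -1} = e^{3r^4 + -1} on |z| = r, so ρ ≤ 4. Choosing z on |z|=r so that 3·z^4 is real positive (always possible by picking arg z appropriately) gives |f(z)| = e^{3r^4 + -1}, matching the bound. The additive constant -1 does not affect log log M(r) ~ 4·log r. Hence ρ = 4.
Therefore ρ = 4.

Order ρ = 4.


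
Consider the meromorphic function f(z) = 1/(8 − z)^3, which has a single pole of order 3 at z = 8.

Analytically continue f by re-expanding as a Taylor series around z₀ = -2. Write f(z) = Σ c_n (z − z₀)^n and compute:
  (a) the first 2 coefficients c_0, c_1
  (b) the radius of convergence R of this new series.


Let w = z − z₀, so z = z₀ + w.
Then 8 − z = 8 − (z₀ + w) = (8 − z₀) − w = 10 − w.
f(z) = 1/(10 − w)^3 = (1/(10)^3) · (1 − w/(10))^{−3}.
By the binomial series (1−u)^{−3} = Σ_{n≥0} C(n+2, 2) u^n for |u|<1, with u = w/(10):
  c_n = C(n+2, 2) / (10)^(n+3).
  c_0 = 1/(10)^3 = 1/1000.
  c_1 = 3/(10)^4 = 3/10000.
The series is valid for |w/d| < 1, i.e. |z − z₀| < |d|.
Radius of convergence: R = |8 − z₀| = |10| = 10 (distance from z₀ to the singularity z = 8).

c_0 = 1/1000, c_1 = 3/10000; R = 10.


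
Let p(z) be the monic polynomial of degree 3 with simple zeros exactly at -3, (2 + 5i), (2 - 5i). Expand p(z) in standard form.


The polynomial is p(z) = ∏_{α ∈ S} (z − α), where S = {-3, (2 + 5i), (2 - 5i)}.
Expanding the product yields: p(z) = z^3 -z^2 + 17·z + 87.
Note conjugate pairs combine to real quadratics: (z − (2+5i))(z − (2−5i)) = z² − 4z + 29.
The resulting polynomial has degree 3 and real coefficients as required.

p(z) = z^3 -z^2 + 17·z + 87.


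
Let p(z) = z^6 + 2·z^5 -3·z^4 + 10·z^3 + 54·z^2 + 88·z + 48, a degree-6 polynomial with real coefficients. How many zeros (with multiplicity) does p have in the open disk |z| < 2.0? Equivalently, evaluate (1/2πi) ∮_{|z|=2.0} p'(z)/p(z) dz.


The zeros of p are: (-1 + 1i), (-1 - 1i), (2 + 2i), (2 - 2i), -3, -1.
Their magnitudes are: 1.414, 1.414, 2.828, 2.828, 3, 1.
Zeros with |z| < R = 2.0: (-1 + 1i), (-1 - 1i), -1.
Count = 3.
By the argument principle, (1/2πi) ∮_{|z|=R} p'(z)/p(z) dz equals exactly this count.

Number of zeros inside |z| < 2.0: 3.


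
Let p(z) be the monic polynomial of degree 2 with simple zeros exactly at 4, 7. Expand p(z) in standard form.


The polynomial is p(z) = ∏_{α ∈ S} (z − α), where S = {4, 7}.
Expanding the product yields: p(z) = z^2 -11·z + 28.
The resulting polynomial has degree 2 and real coefficients as required.

p(z) = z^2 -11·z + 28.


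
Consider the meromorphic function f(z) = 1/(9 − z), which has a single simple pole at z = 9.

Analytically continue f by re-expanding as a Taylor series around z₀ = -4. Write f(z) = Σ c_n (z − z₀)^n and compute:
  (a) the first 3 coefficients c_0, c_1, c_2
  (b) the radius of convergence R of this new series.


Let w = z − z₀, so z = z₀ + w.
Then 9 − z = 9 − (z₀ + w) = (9 − z₀) − w = 13 − w.
f(z) = 1/(13 − w) = (1/(13)) · 1/(1 − w/(13)) = Σ_{n≥0} w^n / (13)^(n+1).
So c_n = 1/(13)^(n+1):
  c_0 = 1/(13)^1 = 1/13.
  c_1 = 1/(13)^2 = 1/169.
  c_2 = 1/(13)^3 = 1/2197.
The series is valid for |w/d| < 1, i.e. |z − z₀| < |d|.
Radius of convergence: R = |9 − z₀| = |13| = 13 (distance from z₀ to the singularity z = 9).

c_0 = 1/13, c_1 = 1/169, c_2 = 1/2197; R = 13.


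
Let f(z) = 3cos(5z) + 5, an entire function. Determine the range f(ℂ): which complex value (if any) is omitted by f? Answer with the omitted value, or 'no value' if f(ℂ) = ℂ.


Little Picard bounds the complement of f(ℂ) to at most one point.
cos is entire and surjective onto ℂ: for every w ∈ ℂ, cos(ζ) = w has a solution ζ ∈ ℂ (e.g., via the complex inverse arccos). With ζ = 5z this gives z = ζ/(5). Then 3·cos(5z) takes every value in 3·ℂ = ℂ, and adding 5 is a bijection of ℂ. So f is surjective and omits no value. (Note: only on the real line is cos bounded by [−1, 1].)

Omitted value: no value.


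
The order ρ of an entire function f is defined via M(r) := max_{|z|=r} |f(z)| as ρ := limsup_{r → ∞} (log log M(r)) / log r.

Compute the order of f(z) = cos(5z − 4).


cos(w) is a linear combination of e^{iw} and e^{−iw} (or e^w, e^{−w} in the hyperbolic case), so |cos(w)| ≤ e^{|w|}. With w = 5z − 4, |w| ≤ 5|z| + 4 = 5r + 4 on |z| = r, giving M(r) ≤ e^{5r + 4}, so ρ ≤ 1. On a suitable ray (z = it for sin/cos; z = t for sinh/cosh, t real → ∞), |cos(5z − 4)| grows like e^{5|t|}/2, so ρ ≥ 1. Hence ρ = 1.
Therefore ρ = 1.

Order ρ = 1.


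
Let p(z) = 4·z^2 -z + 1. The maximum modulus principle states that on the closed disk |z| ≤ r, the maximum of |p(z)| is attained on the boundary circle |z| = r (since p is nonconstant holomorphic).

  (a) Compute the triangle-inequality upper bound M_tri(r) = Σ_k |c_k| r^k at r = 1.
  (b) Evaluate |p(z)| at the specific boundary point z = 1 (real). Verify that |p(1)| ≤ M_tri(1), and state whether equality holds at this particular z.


Coefficients: c_0 = 1, c_1 = -1, c_2 = 4. Radius r = 1.
Part (a). Triangle bound: M_tri(r) = Σ_k |c_k| r^k
  = |1|·1^0 + |-1|·1^1 + |4|·1^2
  = 1 + 1 + 4 = 6.
This bounds M(r) := max_{|z|=r} |p(z)| from above; equality holds iff all terms c_k z^k can be made to align in phase at a single z on |z|=r.
Part (b). At z = 1 (real, on the circle |z| = r):
  p(1) = (1)·1^0 + (-1)·1^1 + (4)·1^2 = 4.
  |p(1)| = 4.
Check: |p(1)| = 4 ≤ 6 = M_tri(1). ✓ Equality does not hold at z = 1 (the coefficients have mixed signs, so the terms do not all align in phase there).

M_tri(1) = 6; |p(1)| = 4; equality at z=1: no.


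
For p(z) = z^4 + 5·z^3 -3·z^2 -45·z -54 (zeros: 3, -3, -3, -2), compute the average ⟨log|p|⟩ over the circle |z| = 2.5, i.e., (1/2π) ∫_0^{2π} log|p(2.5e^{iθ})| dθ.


Zeros: -3, -3, -2, 3; r = 2.5.
Inside |z| < r: -2. Outside (|z| ≥ r): -3, -3, 3.
p(0) = -54, so log|p(0)| = log(54) = 3.9890.
Apply Jensen: I(r) = log|p(0)| + Σ_k log(r/|z_k|), summed over zeros inside |z| < r.
  log(r/|z_k|) for z_k = -2: log(2.5/2) = 0.2231
  Outside zeros (-3, -3, 3) contribute nothing to the Jensen sum.
Sum over inside zeros: 0.2231.
I(r) = log|p(0)| + (inside sum) = 3.9890 + 0.2231 = 4.2121.
Note: since some zeros are outside |z| ≤ r, the simplified n·log(r) form does NOT apply — only the inside zeros contribute.

I(r) ≈ 4.2121.


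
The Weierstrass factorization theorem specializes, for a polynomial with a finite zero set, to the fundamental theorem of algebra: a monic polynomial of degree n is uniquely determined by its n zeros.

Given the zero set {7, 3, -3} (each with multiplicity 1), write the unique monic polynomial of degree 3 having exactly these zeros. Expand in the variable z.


The polynomial is p(z) = ∏_{α ∈ S} (z − α), where S = {7, 3, -3}.
Expanding the product yields: p(z) = z^3 -7·z^2 -9·z + 63.
The resulting polynomial has degree 3 and real coefficients as required.

p(z) = z^3 -7·z^2 -9·z + 63.


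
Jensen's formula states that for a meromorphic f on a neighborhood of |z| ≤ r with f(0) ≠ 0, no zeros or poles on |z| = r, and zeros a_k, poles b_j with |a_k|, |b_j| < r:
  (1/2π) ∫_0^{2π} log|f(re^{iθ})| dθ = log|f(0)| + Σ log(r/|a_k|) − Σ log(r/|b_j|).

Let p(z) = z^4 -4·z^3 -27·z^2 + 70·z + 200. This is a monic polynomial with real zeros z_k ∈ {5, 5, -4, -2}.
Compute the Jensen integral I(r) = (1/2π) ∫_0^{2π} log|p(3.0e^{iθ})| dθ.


Zeros: -4, -2, 5, 5; r = 3.0.
Inside |z| < r: -2. Outside (|z| ≥ r): -4, 5, 5.
p(0) = 200, so log|p(0)| = log(200) = 5.2983.
Apply Jensen: I(r) = log|p(0)| + Σ_k log(r/|z_k|), summed over zeros inside |z| < r.
  log(r/|z_k|) for z_k = -2: log(3.0/2) = 0.4055
  Outside zeros (-4, 5, 5) contribute nothing to the Jensen sum.
Sum over inside zeros: 0.4055.
I(r) = log|p(0)| + (inside sum) = 5.2983 + 0.4055 = 5.7038.
Note: since some zeros are outside |z| ≤ r, the simplified n·log(r) form does NOT apply — only the inside zeros contribute.

I(r) ≈ 5.7038.


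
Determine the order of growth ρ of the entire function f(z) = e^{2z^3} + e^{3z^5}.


Each summand is entire of order 3 and 5 respectively (as in the single-exponential case). The order of a sum is at most the max of the orders, so ρ ≤ 5. For the lower bound: on |z|=r choose arg z so that 3z^5 is real positive; then |e^{3z^5}| = e^{3r^5} while |e^{2z^3}| ≤ e^{2r^3} = o(e^{3r^5}). So |f| ≥ e^{3r^5}(1 − o(1)) and ρ ≥ 5. Hence ρ = max(3, 5) = 5.
Therefore ρ = 5.

Order ρ = 5.


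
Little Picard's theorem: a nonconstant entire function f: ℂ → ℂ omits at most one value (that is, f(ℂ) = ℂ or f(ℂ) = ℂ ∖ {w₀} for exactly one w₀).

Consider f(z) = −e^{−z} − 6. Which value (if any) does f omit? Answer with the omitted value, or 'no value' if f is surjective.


Little Picard bounds the complement of f(ℂ) to at most one point.
e^{−z} is never zero on ℂ, so -1·e^{−z} takes every value in ℂ ∖ {0}. Adding -6 shifts the range to ℂ ∖ {-6}. Thus f omits exactly the value -6.

Omitted value: -6.


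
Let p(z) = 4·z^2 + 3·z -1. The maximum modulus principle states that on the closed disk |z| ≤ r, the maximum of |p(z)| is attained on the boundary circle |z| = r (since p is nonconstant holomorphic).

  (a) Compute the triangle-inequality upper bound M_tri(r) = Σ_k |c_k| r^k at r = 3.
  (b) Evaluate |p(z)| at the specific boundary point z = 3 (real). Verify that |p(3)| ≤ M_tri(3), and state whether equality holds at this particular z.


Coefficients: c_0 = -1, c_1 = 3, c_2 = 4. Radius r = 3.
Part (a). Triangle bound: M_tri(r) = Σ_k |c_k| r^k
  = |-1|·3^0 + |3|·3^1 + |4|·3^2
  = 1 + 9 + 36 = 46.
This bounds M(r) := max_{|z|=r} |p(z)| from above; equality holds iff all terms c_k z^k can be made to align in phase at a single z on |z|=r.
Part (b). At z = 3 (real, on the circle |z| = r):
  p(3) = (-1)·3^0 + (3)·3^1 + (4)·3^2 = 44.
  |p(3)| = 44.
Check: |p(3)| = 44 ≤ 46 = M_tri(3). ✓ Equality does not hold at z = 3 (the coefficients have mixed signs, so the terms do not all align in phase there).

M_tri(3) = 46; |p(3)| = 44; equality at z=3: no.


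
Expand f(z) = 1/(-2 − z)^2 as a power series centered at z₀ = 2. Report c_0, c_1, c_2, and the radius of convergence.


Let w = z − z₀, so z = z₀ + w.
Then -2 − z = -2 − (z₀ + w) = (-2 − z₀) − w = -4 − w.
f(z) = 1/(-4 − w)^2 = (1/(-4)^2) · (1 − w/(-4))^{−2}.
By the binomial series (1−u)^{−2} = Σ_{n≥0} C(n+1, 1) u^n for |u|<1, with u = w/(-4):
  c_n = C(n+1, 1) / (-4)^(n+2).
  c_0 = 1/(-4)^2 = 1/16.
  c_1 = 2/(-4)^3 = -1/32.
  c_2 = 3/(-4)^4 = 3/256.
The series is valid for |w/d| < 1, i.e. |z − z₀| < |d|.
Radius of convergence: R = |-2 − z₀| = |-4| = 4 (distance from z₀ to the singularity z = -2).

c_0 = 1/16, c_1 = -1/32, c_2 = 3/256; R = 4.


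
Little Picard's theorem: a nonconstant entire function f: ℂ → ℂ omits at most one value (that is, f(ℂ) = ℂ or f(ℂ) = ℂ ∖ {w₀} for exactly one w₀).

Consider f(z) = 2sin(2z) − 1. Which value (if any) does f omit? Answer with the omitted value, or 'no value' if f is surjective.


Little Picard bounds the complement of f(ℂ) to at most one point.
sin is entire and surjective onto ℂ: for every w ∈ ℂ, sin(ζ) = w has a solution ζ ∈ ℂ (e.g., via the complex inverse arcsin). With ζ = 2z this gives z = ζ/(2). Then 2·sin(2z) takes every value in 2·ℂ = ℂ, and adding -1 is a bijection of ℂ. So f is surjective and omits no value. (Note: only on the real line is sin bounded by [−1, 1].)

Omitted value: no value.


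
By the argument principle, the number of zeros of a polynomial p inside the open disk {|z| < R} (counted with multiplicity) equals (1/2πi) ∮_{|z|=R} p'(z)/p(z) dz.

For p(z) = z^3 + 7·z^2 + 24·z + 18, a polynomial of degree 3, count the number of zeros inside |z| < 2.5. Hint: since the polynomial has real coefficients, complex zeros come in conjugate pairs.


The zeros of p are: -1, (-3 + 3i), (-3 - 3i).
Their magnitudes are: 1, 4.243, 4.243.
Zeros with |z| < R = 2.5: -1.
Count = 1.
By the argument principle, (1/2πi) ∮_{|z|=R} p'(z)/p(z) dz equals exactly this count.

Number of zeros inside |z| < 2.5: 1.


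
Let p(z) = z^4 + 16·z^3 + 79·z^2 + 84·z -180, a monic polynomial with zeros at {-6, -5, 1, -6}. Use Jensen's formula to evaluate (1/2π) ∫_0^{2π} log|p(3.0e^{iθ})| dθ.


Zeros: -6, -6, -5, 1; r = 3.0.
Inside |z| < r: 1. Outside (|z| ≥ r): -6, -6, -5.
p(0) = -180, so log|p(0)| = log(180) = 5.1930.
Apply Jensen: I(r) = log|p(0)| + Σ_k log(r/|z_k|), summed over zeros inside |z| < r.
  log(r/|z_k|) for z_k = 1: log(3.0/1) = 1.0986
  Outside zeros (-6, -6, -5) contribute nothing to the Jensen sum.
Sum over inside zeros: 1.0986.
I(r) = log|p(0)| + (inside sum) = 5.1930 + 1.0986 = 6.2916.
Note: since some zeros are outside |z| ≤ r, the simplified n·log(r) form does NOT apply — only the inside zeros contribute.

I(r) ≈ 6.2916.


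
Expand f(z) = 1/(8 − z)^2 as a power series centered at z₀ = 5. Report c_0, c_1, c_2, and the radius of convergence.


Let w = z − z₀, so z = z₀ + w.
Then 8 − z = 8 − (z₀ + w) = (8 − z₀) − w = 3 − w.
f(z) = 1/(3 − w)^2 = (1/(3)^2) · (1 − w/(3))^{−2}.
By the binomial series (1−u)^{−2} = Σ_{n≥0} C(n+1, 1) u^n for |u|<1, with u = w/(3):
  c_n = C(n+1, 1) / (3)^(n+2).
  c_0 = 1/(3)^2 = 1/9.
  c_1 = 2/(3)^3 = 2/27.
  c_2 = 3/(3)^4 = 1/27.
The series is valid for |w/d| < 1, i.e. |z − z₀| < |d|.
Radius of convergence: R = |8 − z₀| = |3| = 3 (distance from z₀ to the singularity z = 8).

c_0 = 1/9, c_1 = 2/27, c_2 = 1/27; R = 3.


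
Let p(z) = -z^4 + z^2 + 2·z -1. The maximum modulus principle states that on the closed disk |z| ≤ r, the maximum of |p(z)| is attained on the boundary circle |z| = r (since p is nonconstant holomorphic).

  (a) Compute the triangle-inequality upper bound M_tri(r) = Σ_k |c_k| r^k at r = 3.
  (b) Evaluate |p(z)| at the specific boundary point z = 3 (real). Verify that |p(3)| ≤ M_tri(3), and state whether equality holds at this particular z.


Coefficients: c_0 = -1, c_1 = 2, c_2 = 1, c_3 = 0, c_4 = -1. Radius r = 3.
Part (a). Triangle bound: M_tri(r) = Σ_k |c_k| r^k
  = |-1|·3^0 + |2|·3^1 + |1|·3^2 + |0|·3^3 + |-1|·3^4
  = 1 + 6 + 9 + 0 + 81 = 97.
This bounds M(r) := max_{|z|=r} |p(z)| from above; equality holds iff all terms c_k z^k can be made to align in phase at a single z on |z|=r.
Part (b). At z = 3 (real, on the circle |z| = r):
  p(3) = (-1)·3^0 + (2)·3^1 + (1)·3^2 + (0)·3^3 + (-1)·3^4 = -67.
  |p(3)| = 67.
Check: |p(3)| = 67 ≤ 97 = M_tri(3). ✓ Equality does not hold at z = 3 (the coefficients have mixed signs, so the terms do not all align in phase there).

M_tri(3) = 97; |p(3)| = 67; equality at z=3: no.


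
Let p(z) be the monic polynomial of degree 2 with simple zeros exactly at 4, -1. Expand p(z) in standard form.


The polynomial is p(z) = ∏_{α ∈ S} (z − α), where S = {4, -1}.
Expanding the product yields: p(z) = z^2 -3·z -4.
The resulting polynomial has degree 2 and real coefficients as required.

p(z) = z^2 -3·z -4.


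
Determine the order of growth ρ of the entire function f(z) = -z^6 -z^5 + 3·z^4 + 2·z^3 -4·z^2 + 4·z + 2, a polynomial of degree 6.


|f(z)| ≤ Σ|c_k|·r^k = O(r^6) as r → ∞. Polynomial growth is O(e^{r^ε}) for every ε > 0 (since r^6/e^{r^ε} → 0), so ρ ≤ ε for all ε > 0, i.e. ρ = 0. Every nonconstant polynomial has order 0.
Therefore ρ = 0.

Order ρ = 0.


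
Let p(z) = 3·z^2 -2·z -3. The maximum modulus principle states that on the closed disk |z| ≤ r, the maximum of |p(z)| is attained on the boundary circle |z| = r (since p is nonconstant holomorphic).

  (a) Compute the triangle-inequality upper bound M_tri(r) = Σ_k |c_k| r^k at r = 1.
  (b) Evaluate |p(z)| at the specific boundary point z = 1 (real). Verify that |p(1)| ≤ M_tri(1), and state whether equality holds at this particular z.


Coefficients: c_0 = -3, c_1 = -2, c_2 = 3. Radius r = 1.
Part (a). Triangle bound: M_tri(r) = Σ_k |c_k| r^k
  = |-3|·1^0 + |-2|·1^1 + |3|·1^2
  = 3 + 2 + 3 = 8.
This bounds M(r) := max_{|z|=r} |p(z)| from above; equality holds iff all terms c_k z^k can be made to align in phase at a single z on |z|=r.
Part (b). At z = 1 (real, on the circle |z| = r):
  p(1) = (-3)·1^0 + (-2)·1^1 + (3)·1^2 = -2.
  |p(1)| = 2.
Check: |p(1)| = 2 ≤ 8 = M_tri(1). ✓ Equality does not hold at z = 1 (the coefficients have mixed signs, so the terms do not all align in phase there).

M_tri(1) = 8; |p(1)| = 2; equality at z=1: no.


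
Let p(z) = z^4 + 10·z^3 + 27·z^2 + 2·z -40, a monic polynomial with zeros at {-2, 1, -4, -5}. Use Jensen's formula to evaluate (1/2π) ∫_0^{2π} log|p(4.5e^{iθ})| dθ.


Zeros: -5, -4, -2, 1; r = 4.5.
Inside |z| < r: -4, -2, 1. Outside (|z| ≥ r): -5.
p(0) = -40, so log|p(0)| = log(40) = 3.6889.
Apply Jensen: I(r) = log|p(0)| + Σ_k log(r/|z_k|), summed over zeros inside |z| < r.
  log(r/|z_k|) for z_k = -2: log(4.5/2) = 0.8109
  log(r/|z_k|) for z_k = 1: log(4.5/1) = 1.5041
  log(r/|z_k|) for z_k = -4: log(4.5/4) = 0.1178
  Outside zeros (-5) contribute nothing to the Jensen sum.
Sum over inside zeros: 2.4328.
I(r) = log|p(0)| + (inside sum) = 3.6889 + 2.4328 = 6.1217.
Note: since some zeros are outside |z| ≤ r, the simplified n·log(r) form does NOT apply — only the inside zeros contribute.

I(r) ≈ 6.1217.


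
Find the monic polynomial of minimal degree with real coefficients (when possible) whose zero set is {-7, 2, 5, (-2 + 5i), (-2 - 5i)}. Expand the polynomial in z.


The polynomial is p(z) = ∏_{α ∈ S} (z − α), where S = {-7, 2, 5, (-2 + 5i), (-2 - 5i)}.
Expanding the product yields: p(z) = z^5 + 4·z^4 -10·z^3 -86·z^2 -851·z + 2030.
Note conjugate pairs combine to real quadratics: (z − (-2+5i))(z − (-2−5i)) = z² + 4z + 29.
The resulting polynomial has degree 5 and real coefficients as required.

p(z) = z^5 + 4·z^4 -10·z^3 -86·z^2 -851·z + 2030.


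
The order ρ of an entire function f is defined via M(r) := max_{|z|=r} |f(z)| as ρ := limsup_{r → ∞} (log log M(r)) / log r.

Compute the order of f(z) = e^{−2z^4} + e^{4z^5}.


Each summand is entire of order 4 and 5 respectively (as in the single-exponential case). The order of a sum is at most the max of the orders, so ρ ≤ 5. For the lower bound: on |z|=r choose arg z so that 4z^5 is real positive; then |e^{4z^5}| = e^{4r^5} while |e^{-2z^4}| ≤ e^{2r^4} = o(e^{4r^5}). So |f| ≥ e^{4r^5}(1 − o(1)) and ρ ≥ 5. Hence ρ = max(4, 5) = 5.
Therefore ρ = 5.

Order ρ = 5.


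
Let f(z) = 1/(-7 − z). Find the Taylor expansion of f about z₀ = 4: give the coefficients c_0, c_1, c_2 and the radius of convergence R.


Let w = z − z₀, so z = z₀ + w.
Then -7 − z = -7 − (z₀ + w) = (-7 − z₀) − w = -11 − w.
f(z) = 1/(-11 − w) = (1/(-11)) · 1/(1 − w/(-11)) = Σ_{n≥0} w^n / (-11)^(n+1).
So c_n = 1/(-11)^(n+1):
  c_0 = 1/(-11)^1 = -1/11.
  c_1 = 1/(-11)^2 = 1/121.
  c_2 = 1/(-11)^3 = -1/1331.
The series is valid for |w/d| < 1, i.e. |z − z₀| < |d|.
Radius of convergence: R = |-7 − z₀| = |-11| = 11 (distance from z₀ to the singularity z = -7).

c_0 = -1/11, c_1 = 1/121, c_2 = -1/1331; R = 11.


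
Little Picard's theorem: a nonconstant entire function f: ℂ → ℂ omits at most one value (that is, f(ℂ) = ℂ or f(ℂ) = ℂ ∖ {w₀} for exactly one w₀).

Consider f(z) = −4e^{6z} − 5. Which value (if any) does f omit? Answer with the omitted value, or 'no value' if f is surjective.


Little Picard bounds the complement of f(ℂ) to at most one point.
e^{6z} is never zero on ℂ, so -4·e^{6z} takes every value in ℂ ∖ {0}. Adding -5 shifts the range to ℂ ∖ {-5}. Thus f omits exactly the value -5.

Omitted value: -5.


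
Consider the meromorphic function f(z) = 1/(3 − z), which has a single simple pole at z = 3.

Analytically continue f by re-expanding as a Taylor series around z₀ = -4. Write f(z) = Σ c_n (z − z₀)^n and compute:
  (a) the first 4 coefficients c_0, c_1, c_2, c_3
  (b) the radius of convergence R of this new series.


Let w = z − z₀, so z = z₀ + w.
Then 3 − z = 3 − (z₀ + w) = (3 − z₀) − w = 7 − w.
f(z) = 1/(7 − w) = (1/(7)) · 1/(1 − w/(7)) = Σ_{n≥0} w^n / (7)^(n+1).
So c_n = 1/(7)^(n+1):
  c_0 = 1/(7)^1 = 1/7.
  c_1 = 1/(7)^2 = 1/49.
  c_2 = 1/(7)^3 = 1/343.
  c_3 = 1/(7)^4 = 1/2401.
The series is valid for |w/d| < 1, i.e. |z − z₀| < |d|.
Radius of convergence: R = |3 − z₀| = |7| = 7 (distance from z₀ to the singularity z = 3).

c_0 = 1/7, c_1 = 1/49, c_2 = 1/343, c_3 = 1/2401; R = 7.


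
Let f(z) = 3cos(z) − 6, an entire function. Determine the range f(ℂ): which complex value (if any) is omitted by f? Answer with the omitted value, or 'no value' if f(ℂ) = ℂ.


Little Picard bounds the complement of f(ℂ) to at most one point.
cos is entire and surjective onto ℂ: for every w ∈ ℂ, cos(ζ) = w has a solution ζ ∈ ℂ (e.g., via the complex inverse arccos). With ζ = z this gives z = ζ/(1). Then 3·cos(z) takes every value in 3·ℂ = ℂ, and adding -6 is a bijection of ℂ. So f is surjective and omits no value. (Note: only on the real line is cos bounded by [−1, 1].)

Omitted value: no value.


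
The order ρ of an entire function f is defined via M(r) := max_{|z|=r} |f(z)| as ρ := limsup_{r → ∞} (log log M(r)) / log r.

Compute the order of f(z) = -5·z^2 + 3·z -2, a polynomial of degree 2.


|f(z)| ≤ Σ|c_k|·r^k = O(r^2) as r → ∞. Polynomial growth is O(e^{r^ε}) for every ε > 0 (since r^2/e^{r^ε} → 0), so ρ ≤ ε for all ε > 0, i.e. ρ = 0. Every nonconstant polynomial has order 0.
Therefore ρ = 0.

Order ρ = 0.


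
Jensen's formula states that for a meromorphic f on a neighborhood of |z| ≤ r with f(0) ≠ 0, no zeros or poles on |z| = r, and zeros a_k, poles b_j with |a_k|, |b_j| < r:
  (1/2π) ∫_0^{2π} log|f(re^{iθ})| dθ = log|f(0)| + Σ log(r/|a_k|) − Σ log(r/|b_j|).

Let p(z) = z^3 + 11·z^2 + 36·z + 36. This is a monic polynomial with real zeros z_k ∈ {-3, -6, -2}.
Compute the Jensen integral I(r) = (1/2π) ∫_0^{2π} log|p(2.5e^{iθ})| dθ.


Zeros: -6, -3, -2; r = 2.5.
Inside |z| < r: -2. Outside (|z| ≥ r): -6, -3.
p(0) = 36, so log|p(0)| = log(36) = 3.5835.
Apply Jensen: I(r) = log|p(0)| + Σ_k log(r/|z_k|), summed over zeros inside |z| < r.
  log(r/|z_k|) for z_k = -2: log(2.5/2) = 0.2231
  Outside zeros (-6, -3) contribute nothing to the Jensen sum.
Sum over inside zeros: 0.2231.
I(r) = log|p(0)| + (inside sum) = 3.5835 + 0.2231 = 3.8067.
Note: since some zeros are outside |z| ≤ r, the simplified n·log(r) form does NOT apply — only the inside zeros contribute.

I(r) ≈ 3.8067.


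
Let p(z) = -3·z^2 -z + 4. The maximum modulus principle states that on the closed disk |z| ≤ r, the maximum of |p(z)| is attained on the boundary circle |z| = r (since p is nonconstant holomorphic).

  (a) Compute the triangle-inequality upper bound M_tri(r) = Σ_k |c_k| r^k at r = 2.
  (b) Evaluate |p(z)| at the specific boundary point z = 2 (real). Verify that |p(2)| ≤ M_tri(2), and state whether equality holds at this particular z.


Coefficients: c_0 = 4, c_1 = -1, c_2 = -3. Radius r = 2.
Part (a). Triangle bound: M_tri(r) = Σ_k |c_k| r^k
  = |4|·2^0 + |-1|·2^1 + |-3|·2^2
  = 4 + 2 + 12 = 18.
This bounds M(r) := max_{|z|=r} |p(z)| from above; equality holds iff all terms c_k z^k can be made to align in phase at a single z on |z|=r.
Part (b). At z = 2 (real, on the circle |z| = r):
  p(2) = (4)·2^0 + (-1)·2^1 + (-3)·2^2 = -10.
  |p(2)| = 10.
Check: |p(2)| = 10 ≤ 18 = M_tri(2). ✓ Equality does not hold at z = 2 (the coefficients have mixed signs, so the terms do not all align in phase there).

M_tri(2) = 18; |p(2)| = 10; equality at z=2: no.


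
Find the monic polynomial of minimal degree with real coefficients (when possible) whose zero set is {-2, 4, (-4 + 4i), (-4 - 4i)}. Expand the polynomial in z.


The polynomial is p(z) = ∏_{α ∈ S} (z − α), where S = {-2, 4, (-4 + 4i), (-4 - 4i)}.
Expanding the product yields: p(z) = z^4 + 6·z^3 + 8·z^2 -128·z -256.
Note conjugate pairs combine to real quadratics: (z − (-4+4i))(z − (-4−4i)) = z² + 8z + 32.
The resulting polynomial has degree 4 and real coefficients as required.

p(z) = z^4 + 6·z^3 + 8·z^2 -128·z -256.


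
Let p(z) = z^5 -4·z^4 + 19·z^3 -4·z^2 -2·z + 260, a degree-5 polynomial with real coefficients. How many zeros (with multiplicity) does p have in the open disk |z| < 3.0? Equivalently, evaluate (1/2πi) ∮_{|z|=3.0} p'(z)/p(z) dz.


The zeros of p are: (1 + 3i), (1 - 3i), (2 + 3i), (2 - 3i), -2.
Their magnitudes are: 3.162, 3.162, 3.606, 3.606, 2.
Zeros with |z| < R = 3.0: -2.
Count = 1.
By the argument principle, (1/2πi) ∮_{|z|=R} p'(z)/p(z) dz equals exactly this count.

Number of zeros inside |z| < 3.0: 1.


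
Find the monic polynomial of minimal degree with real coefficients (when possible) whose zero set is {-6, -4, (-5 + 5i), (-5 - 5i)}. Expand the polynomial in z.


The polynomial is p(z) = ∏_{α ∈ S} (z − α), where S = {-6, -4, (-5 + 5i), (-5 - 5i)}.
Expanding the product yields: p(z) = z^4 + 20·z^3 + 174·z^2 + 740·z + 1200.
Note conjugate pairs combine to real quadratics: (z − (-5+5i))(z − (-5−5i)) = z² + 10z + 50.
The resulting polynomial has degree 4 and real coefficients as required.

p(z) = z^4 + 20·z^3 + 174·z^2 + 740·z + 1200.
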